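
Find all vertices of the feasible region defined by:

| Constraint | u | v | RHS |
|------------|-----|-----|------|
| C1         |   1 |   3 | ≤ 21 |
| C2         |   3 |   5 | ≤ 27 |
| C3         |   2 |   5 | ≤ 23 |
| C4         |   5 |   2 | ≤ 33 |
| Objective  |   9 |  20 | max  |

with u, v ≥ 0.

(0, 0), (6.6, 0), (5.842, 1.895), (4, 3), (0, 4.6)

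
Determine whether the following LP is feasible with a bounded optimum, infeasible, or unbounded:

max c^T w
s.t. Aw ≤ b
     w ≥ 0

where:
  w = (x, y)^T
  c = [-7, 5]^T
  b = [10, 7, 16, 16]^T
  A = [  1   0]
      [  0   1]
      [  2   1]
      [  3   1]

Feasible with a bounded optimal solution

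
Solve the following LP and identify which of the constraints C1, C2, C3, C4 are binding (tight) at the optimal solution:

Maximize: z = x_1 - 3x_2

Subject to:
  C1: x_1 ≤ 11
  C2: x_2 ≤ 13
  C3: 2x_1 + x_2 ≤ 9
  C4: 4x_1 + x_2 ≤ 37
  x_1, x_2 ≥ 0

At x_1 = 4.5, x_2 = 0, compute slack b - a·x for each constraint:
  C1: 11 − 4.5 = 6.5  (slack)
  C2: 13 − 0 = 13  (slack)
  C3: 9 − 9 = 0  (binding)
  C4: 37 − 18 = 19  (slack)

Optimal: x_1 = 4.5, x_2 = 0
Binding: C3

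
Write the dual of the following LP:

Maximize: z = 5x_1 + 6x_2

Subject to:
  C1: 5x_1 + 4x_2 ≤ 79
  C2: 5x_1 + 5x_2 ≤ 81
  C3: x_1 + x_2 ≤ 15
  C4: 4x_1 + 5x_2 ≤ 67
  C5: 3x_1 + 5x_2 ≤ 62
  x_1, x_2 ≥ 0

Primal max cᵀx s.t. Ax ≤ b, x ≥ 0  →  Dual min bᵀy s.t. Aᵀy ≥ c, y ≥ 0.

Minimize: z = 79y1 + 81y2 + 15y3 + 67y4 + 62y5

Subject to:
  5y1 + 5y2 + y3 + 4y4 + 3y5 ≥ 5
  4y1 + 5y2 + y3 + 5y4 + 5y5 ≥ 6
  y1, y2, y3, y4, y5 ≥ 0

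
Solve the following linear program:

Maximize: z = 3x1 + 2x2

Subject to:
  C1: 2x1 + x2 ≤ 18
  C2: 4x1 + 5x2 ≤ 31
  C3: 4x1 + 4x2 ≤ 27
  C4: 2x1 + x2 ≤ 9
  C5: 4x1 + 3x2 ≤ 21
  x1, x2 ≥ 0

Evaluate the objective at each vertex of the feasible region:
  z(0, 0) = 0
  z(4.5, 0) = 13.5
  z(3, 3) = 15  ←
  z(1.5, 5) = 14.5
  z(0, 6.2) = 12.4
The maximum is at x1 = 3, x2 = 3.

x1 = 3, x2 = 3, z = 15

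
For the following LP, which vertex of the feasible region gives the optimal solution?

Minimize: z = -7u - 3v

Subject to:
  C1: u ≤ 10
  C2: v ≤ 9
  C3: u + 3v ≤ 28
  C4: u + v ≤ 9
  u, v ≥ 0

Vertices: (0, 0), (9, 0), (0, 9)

Evaluate the objective at each vertex of the feasible region:
  z(0, 0) = 0
  z(9, 0) = -63  ←
  z(0, 9) = -27
The minimum is at u = 9, v = 0.

(9, 0)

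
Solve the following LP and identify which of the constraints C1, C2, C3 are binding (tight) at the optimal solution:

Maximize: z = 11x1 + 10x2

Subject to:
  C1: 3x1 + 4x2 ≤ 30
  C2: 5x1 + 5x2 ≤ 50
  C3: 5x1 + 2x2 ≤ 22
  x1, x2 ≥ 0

At x1 = 2, x2 = 6, compute slack b - a·x for each constraint:
  C1: 30 − 30 = 0  (binding)
  C2: 50 − 40 = 10  (slack)
  C3: 22 − 22 = 0  (binding)

Optimal: x1 = 2, x2 = 6
Binding: C1, C3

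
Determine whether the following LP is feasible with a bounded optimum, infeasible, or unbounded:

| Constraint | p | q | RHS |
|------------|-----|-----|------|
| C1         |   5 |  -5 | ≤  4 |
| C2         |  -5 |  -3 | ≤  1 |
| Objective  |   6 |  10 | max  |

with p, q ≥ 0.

Unbounded (objective can increase without bound)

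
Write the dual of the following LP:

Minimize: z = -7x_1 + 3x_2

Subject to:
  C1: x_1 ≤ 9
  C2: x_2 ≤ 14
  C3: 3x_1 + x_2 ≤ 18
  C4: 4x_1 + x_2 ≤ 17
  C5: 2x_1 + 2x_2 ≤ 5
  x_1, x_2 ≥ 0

Primal min cᵀx s.t. Ax ≤ b, x ≥ 0  →  Dual max −bᵀy s.t. Aᵀy ≥ −c, y ≥ 0.

Maximize: z = -9y1 - 14y2 - 18y3 - 17y4 - 5y5

Subject to:
  y1 + 3y3 + 4y4 + 2y5 ≥ 7
  y2 + y3 + y4 + 2y5 ≥ -3
  y1, y2, y3, y4, y5 ≥ 0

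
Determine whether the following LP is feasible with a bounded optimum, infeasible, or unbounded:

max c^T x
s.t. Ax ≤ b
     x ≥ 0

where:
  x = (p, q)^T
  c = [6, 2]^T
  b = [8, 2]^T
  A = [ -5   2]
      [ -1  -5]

Unbounded (objective can increase without bound)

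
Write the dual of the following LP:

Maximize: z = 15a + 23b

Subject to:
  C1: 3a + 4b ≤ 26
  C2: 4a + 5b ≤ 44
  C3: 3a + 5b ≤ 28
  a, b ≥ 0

Primal max cᵀx s.t. Ax ≤ b, x ≥ 0  →  Dual min bᵀy s.t. Aᵀy ≥ c, y ≥ 0.

Minimize: z = 26y1 + 44y2 + 28y3

Subject to:
  3y1 + 4y2 + 3y3 ≥ 15
  4y1 + 5y2 + 5y3 ≥ 23
  y1, y2, y3 ≥ 0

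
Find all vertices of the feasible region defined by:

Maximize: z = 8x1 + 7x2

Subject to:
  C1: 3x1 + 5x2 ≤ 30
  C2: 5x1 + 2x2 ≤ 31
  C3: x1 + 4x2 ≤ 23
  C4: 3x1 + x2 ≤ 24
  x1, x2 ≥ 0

(0, 0), (6.2, 0), (5, 3), (0.7143, 5.571), (0, 5.75)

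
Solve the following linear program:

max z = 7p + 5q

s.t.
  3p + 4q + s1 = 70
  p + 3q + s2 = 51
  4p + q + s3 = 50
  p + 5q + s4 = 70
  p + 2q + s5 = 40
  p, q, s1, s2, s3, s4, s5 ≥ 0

Evaluate the objective at each vertex of the feasible region:
  z(0, 0) = 0
  z(12.5, 0) = 87.5
  z(10, 10) = 120  ←
  z(6.364, 12.73) = 108.2
  z(0, 14) = 70
The maximum is at p = 10, q = 10.

p = 10, q = 10, z = 120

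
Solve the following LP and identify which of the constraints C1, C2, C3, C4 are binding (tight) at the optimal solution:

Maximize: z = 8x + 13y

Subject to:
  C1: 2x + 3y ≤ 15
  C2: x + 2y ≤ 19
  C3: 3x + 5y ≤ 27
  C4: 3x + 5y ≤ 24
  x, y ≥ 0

At x = 3, y = 3, compute slack b - a·x for each constraint:
  C1: 15 − 15 = 0  (binding)
  C2: 19 − 9 = 10  (slack)
  C3: 27 − 24 = 3  (slack)
  C4: 24 − 24 = 0  (binding)

Optimal: x = 3, y = 3
Binding: C1, C4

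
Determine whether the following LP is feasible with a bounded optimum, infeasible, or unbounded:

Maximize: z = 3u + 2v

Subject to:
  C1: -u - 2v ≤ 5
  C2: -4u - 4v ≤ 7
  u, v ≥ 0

Unbounded (objective can increase without bound)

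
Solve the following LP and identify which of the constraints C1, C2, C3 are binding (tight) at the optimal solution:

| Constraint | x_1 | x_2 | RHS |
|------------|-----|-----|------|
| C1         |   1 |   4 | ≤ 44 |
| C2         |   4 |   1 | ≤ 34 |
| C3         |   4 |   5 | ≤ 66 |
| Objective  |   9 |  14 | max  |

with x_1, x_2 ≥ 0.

At x_1 = 4, x_2 = 10, compute slack b - a·x for each constraint:
  C1: 44 − 44 = 0  (binding)
  C2: 34 − 26 = 8  (slack)
  C3: 66 − 66 = 0  (binding)

Optimal: x_1 = 4, x_2 = 10
Binding: C1, C3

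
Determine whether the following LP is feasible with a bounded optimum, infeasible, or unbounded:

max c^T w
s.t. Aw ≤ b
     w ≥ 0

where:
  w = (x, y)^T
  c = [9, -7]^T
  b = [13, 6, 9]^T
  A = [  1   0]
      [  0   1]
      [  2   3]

Feasible with a bounded optimal solution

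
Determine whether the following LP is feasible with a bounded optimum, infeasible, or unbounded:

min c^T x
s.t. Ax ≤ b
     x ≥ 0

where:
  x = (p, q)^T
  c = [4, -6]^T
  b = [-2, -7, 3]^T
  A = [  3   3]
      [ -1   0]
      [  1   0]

Infeasible (no feasible solution exists)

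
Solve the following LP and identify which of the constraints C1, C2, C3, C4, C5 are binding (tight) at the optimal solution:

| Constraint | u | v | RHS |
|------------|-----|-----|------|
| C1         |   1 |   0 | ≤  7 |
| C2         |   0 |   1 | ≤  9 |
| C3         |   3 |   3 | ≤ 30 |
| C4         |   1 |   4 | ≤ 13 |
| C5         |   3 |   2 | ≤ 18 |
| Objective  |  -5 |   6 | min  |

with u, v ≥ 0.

At u = 6, v = 0, compute slack b - a·x for each constraint:
  C1: 7 − 6 = 1  (slack)
  C2: 9 − 0 = 9  (slack)
  C3: 30 − 18 = 12  (slack)
  C4: 13 − 6 = 7  (slack)
  C5: 18 − 18 = 0  (binding)

Optimal: u = 6, v = 0
Binding: C5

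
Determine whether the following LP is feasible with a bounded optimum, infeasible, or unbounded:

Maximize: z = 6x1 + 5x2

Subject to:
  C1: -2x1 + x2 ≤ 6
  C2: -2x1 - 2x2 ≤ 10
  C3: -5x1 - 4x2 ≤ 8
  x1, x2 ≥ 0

Unbounded (objective can increase without bound)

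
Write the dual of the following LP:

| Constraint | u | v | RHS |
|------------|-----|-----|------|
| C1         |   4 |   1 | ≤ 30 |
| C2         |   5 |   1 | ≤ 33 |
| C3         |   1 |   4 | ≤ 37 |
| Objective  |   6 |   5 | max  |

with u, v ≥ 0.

Primal max cᵀx s.t. Ax ≤ b, x ≥ 0  →  Dual min bᵀy s.t. Aᵀy ≥ c, y ≥ 0.

Minimize: z = 30y1 + 33y2 + 37y3

Subject to:
  4y1 + 5y2 + y3 ≥ 6
  y1 + y2 + 4y3 ≥ 5
  y1, y2, y3 ≥ 0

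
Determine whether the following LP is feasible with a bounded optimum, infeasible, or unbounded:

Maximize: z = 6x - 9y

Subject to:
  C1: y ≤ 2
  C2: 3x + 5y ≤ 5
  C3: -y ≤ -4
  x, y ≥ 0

Infeasible (no feasible solution exists)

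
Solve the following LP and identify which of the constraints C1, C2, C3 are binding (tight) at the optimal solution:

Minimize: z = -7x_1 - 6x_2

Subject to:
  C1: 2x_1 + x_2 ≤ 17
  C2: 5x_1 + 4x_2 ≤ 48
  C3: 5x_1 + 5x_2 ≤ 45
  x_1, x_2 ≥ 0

At x_1 = 8, x_2 = 1, compute slack b - a·x for each constraint:
  C1: 17 − 17 = 0  (binding)
  C2: 48 − 44 = 4  (slack)
  C3: 45 − 45 = 0  (binding)

Optimal: x_1 = 8, x_2 = 1
Binding: C1, C3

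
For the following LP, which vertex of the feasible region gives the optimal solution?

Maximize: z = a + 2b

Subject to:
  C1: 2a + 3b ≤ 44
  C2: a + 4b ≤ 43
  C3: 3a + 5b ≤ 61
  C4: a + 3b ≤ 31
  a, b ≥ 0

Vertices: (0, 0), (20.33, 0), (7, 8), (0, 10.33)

Evaluate the objective at each vertex of the feasible region:
  z(0, 0) = 0
  z(20.33, 0) = 20.33
  z(7, 8) = 23  ←
  z(0, 10.33) = 20.67
The maximum is at a = 7, b = 8.

(7, 8)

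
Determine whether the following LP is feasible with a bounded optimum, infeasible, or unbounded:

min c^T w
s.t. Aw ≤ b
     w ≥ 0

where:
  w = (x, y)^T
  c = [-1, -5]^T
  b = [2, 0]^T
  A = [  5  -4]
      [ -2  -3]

Unbounded (objective can decrease without bound)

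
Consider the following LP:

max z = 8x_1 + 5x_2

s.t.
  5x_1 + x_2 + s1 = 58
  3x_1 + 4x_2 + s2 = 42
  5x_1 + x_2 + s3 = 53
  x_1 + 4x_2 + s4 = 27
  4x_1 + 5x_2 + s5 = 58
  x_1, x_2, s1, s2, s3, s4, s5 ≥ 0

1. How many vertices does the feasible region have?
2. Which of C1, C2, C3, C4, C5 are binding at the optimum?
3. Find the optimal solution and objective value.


1. 5
2. C2, C3
3. x_1 = 10, x_2 = 3, z = 95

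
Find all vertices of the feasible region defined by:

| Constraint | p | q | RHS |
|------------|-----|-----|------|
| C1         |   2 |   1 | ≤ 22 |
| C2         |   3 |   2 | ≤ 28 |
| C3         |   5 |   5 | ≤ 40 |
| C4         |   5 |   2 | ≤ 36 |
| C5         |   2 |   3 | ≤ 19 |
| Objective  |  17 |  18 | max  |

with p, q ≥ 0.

(0, 0), (7.2, 0), (6.667, 1.333), (5, 3), (0, 6.333)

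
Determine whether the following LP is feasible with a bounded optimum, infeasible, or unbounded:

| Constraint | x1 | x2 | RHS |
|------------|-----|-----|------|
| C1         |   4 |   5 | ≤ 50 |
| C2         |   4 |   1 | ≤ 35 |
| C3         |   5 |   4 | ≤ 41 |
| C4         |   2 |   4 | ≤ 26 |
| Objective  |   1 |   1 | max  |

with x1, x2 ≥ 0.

Feasible with a bounded optimal solution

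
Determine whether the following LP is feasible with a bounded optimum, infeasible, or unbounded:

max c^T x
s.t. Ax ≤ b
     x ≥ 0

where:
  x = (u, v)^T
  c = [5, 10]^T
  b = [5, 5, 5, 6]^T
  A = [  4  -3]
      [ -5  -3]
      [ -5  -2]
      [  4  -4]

Unbounded (objective can increase without bound)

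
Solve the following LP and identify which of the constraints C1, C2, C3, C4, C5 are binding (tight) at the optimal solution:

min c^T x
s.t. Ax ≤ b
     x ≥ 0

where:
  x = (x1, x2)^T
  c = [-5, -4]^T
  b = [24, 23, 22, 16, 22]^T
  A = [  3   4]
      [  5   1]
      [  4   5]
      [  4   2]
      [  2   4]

At x1 = 3, x2 = 2, compute slack b - a·x for each constraint:
  C1: 24 − 17 = 7  (slack)
  C2: 23 − 17 = 6  (slack)
  C3: 22 − 22 = 0  (binding)
  C4: 16 − 16 = 0  (binding)
  C5: 22 − 14 = 8  (slack)

Optimal: x1 = 3, x2 = 2
Binding: C3, C4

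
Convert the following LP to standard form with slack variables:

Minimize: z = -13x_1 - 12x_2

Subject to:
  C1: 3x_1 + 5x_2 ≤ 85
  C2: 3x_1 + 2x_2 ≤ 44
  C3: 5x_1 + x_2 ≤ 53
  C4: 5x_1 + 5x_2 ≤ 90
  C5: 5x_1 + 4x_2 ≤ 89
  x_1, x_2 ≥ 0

min z = -13x_1 - 12x_2

s.t.
  3x_1 + 5x_2 + s1 = 85
  3x_1 + 2x_2 + s2 = 44
  5x_1 + x_2 + s3 = 53
  5x_1 + 5x_2 + s4 = 90
  5x_1 + 4x_2 + s5 = 89
  x_1, x_2, s1, s2, s3, s4, s5 ≥ 0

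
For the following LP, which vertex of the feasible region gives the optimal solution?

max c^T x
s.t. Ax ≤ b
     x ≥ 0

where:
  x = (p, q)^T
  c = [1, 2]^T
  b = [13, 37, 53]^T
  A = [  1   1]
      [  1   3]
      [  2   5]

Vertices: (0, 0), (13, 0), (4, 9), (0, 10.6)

Evaluate the objective at each vertex of the feasible region:
  z(0, 0) = 0
  z(13, 0) = 13
  z(4, 9) = 22  ←
  z(0, 10.6) = 21.2
The maximum is at p = 4, q = 9.

(4, 9)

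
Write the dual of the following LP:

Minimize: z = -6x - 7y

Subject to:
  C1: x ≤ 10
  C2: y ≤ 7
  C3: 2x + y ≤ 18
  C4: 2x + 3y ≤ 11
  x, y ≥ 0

Primal min cᵀx s.t. Ax ≤ b, x ≥ 0  →  Dual max −bᵀy s.t. Aᵀy ≥ −c, y ≥ 0.

Maximize: z = -10y1 - 7y2 - 18y3 - 11y4

Subject to:
  y1 + 2y3 + 2y4 ≥ 6
  y2 + y3 + 3y4 ≥ 7
  y1, y2, y3, y4 ≥ 0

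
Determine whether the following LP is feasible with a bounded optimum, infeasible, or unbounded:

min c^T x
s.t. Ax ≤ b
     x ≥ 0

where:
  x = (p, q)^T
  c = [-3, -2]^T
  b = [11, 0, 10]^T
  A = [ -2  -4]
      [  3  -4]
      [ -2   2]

Unbounded (objective can decrease without bound)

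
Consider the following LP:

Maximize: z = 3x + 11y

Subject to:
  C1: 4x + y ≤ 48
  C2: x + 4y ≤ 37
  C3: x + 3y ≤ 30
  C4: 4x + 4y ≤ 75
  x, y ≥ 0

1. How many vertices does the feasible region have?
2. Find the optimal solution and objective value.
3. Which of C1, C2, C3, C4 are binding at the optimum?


1. 5
2. x = 9, y = 7, z = 104
3. C2, C3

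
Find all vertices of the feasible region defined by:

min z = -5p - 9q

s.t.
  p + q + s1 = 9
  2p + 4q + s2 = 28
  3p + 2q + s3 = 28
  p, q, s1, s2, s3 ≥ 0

(0, 0), (9, 0), (4, 5), (0, 7)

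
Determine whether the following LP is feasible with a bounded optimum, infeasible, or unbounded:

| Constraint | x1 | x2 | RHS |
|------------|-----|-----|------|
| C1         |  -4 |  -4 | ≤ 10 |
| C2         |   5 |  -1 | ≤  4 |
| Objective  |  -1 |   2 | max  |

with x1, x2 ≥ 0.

Unbounded (objective can increase without bound)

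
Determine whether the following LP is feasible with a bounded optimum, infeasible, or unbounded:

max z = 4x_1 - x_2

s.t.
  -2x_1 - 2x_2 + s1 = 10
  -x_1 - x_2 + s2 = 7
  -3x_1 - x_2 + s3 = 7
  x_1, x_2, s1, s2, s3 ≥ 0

Unbounded (objective can increase without bound)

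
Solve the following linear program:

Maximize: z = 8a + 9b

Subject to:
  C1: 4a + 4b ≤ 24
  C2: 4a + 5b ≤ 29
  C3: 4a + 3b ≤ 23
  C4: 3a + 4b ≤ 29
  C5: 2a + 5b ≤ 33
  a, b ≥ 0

Evaluate the objective at each vertex of the feasible region:
  z(0, 0) = 0
  z(5.75, 0) = 46
  z(5, 1) = 49
  z(1, 5) = 53  ←
  z(0, 5.8) = 52.2
The maximum is at a = 1, b = 5.

a = 1, b = 5, z = 53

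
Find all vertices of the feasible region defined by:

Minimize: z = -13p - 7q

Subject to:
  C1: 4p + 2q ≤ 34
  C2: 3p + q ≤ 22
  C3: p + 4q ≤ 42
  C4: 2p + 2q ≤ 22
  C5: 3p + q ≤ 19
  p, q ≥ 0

(0, 0), (6.333, 0), (4, 7), (0.6667, 10.33), (0, 10.5)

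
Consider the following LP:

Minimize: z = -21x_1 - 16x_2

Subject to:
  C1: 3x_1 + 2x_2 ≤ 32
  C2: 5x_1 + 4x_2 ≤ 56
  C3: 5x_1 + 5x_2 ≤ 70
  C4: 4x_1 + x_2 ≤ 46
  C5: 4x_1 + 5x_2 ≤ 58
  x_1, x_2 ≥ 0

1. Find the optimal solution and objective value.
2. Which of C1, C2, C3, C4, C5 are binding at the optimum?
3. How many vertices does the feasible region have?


1. x_1 = 8, x_2 = 4, z = -232
2. C1, C2
3. 5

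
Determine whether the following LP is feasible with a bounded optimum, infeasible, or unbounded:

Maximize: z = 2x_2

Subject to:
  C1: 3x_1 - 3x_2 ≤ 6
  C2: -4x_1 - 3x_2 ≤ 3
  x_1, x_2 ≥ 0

Unbounded (objective can increase without bound)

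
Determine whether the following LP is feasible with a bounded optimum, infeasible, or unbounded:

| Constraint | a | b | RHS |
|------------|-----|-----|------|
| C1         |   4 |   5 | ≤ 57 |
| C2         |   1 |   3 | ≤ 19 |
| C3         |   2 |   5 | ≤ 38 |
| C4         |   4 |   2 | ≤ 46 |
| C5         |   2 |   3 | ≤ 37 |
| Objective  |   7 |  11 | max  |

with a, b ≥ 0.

Feasible with a bounded optimal solution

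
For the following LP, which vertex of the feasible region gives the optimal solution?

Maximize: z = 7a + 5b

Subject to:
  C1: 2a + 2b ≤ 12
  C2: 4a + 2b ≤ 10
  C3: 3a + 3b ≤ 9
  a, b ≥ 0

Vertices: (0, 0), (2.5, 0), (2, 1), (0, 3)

Evaluate the objective at each vertex of the feasible region:
  z(0, 0) = 0
  z(2.5, 0) = 17.5
  z(2, 1) = 19  ←
  z(0, 3) = 15
The maximum is at a = 2, b = 1.

(2, 1)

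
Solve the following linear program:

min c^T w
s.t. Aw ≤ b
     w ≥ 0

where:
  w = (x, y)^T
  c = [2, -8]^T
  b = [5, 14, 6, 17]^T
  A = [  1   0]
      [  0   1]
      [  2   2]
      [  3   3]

Evaluate the objective at each vertex of the feasible region:
  z(0, 0) = 0
  z(3, 0) = 6
  z(0, 3) = -24  ←
The minimum is at x = 0, y = 3.

x = 0, y = 3, z = -24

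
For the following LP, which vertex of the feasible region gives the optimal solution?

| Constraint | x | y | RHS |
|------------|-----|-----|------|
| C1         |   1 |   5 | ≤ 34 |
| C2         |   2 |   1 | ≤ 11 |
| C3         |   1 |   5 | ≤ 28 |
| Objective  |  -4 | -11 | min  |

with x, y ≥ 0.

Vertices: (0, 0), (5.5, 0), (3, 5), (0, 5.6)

Evaluate the objective at each vertex of the feasible region:
  z(0, 0) = 0
  z(5.5, 0) = -22
  z(3, 5) = -67  ←
  z(0, 5.6) = -61.6
The minimum is at x = 3, y = 5.

(3, 5)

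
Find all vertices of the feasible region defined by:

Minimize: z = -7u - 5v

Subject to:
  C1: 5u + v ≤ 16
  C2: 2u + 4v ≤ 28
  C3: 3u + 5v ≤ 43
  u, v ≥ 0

(0, 0), (3.2, 0), (2, 6), (0, 7)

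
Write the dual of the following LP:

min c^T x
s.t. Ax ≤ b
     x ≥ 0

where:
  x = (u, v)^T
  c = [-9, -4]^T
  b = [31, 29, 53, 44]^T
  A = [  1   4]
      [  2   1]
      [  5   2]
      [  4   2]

Primal min cᵀx s.t. Ax ≤ b, x ≥ 0  →  Dual max −bᵀy s.t. Aᵀy ≥ −c, y ≥ 0.

Maximize: z = -31y1 - 29y2 - 53y3 - 44y4

Subject to:
  y1 + 2y2 + 5y3 + 4y4 ≥ 9
  4y1 + y2 + 2y3 + 2y4 ≥ 4
  y1, y2, y3, y4 ≥ 0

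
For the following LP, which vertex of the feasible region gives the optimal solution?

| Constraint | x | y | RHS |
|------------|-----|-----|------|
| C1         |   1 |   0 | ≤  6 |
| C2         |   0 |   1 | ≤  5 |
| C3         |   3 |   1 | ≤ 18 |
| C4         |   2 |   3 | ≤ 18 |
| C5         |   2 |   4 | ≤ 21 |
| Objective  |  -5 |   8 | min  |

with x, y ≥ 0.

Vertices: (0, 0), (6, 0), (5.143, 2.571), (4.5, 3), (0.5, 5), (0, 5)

Evaluate the objective at each vertex of the feasible region:
  z(0, 0) = 0
  z(6, 0) = -30  ←
  z(5.143, 2.571) = -5.143
  z(4.5, 3) = 1.5
  z(0.5, 5) = 37.5
  z(0, 5) = 40
The minimum is at x = 6, y = 0.

(6, 0)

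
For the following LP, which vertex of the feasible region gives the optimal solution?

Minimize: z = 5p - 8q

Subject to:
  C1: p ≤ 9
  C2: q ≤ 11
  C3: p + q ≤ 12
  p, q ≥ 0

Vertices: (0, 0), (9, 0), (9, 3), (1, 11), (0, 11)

Evaluate the objective at each vertex of the feasible region:
  z(0, 0) = 0
  z(9, 0) = 45
  z(9, 3) = 21
  z(1, 11) = -83
  z(0, 11) = -88  ←
The minimum is at p = 0, q = 11.

(0, 11)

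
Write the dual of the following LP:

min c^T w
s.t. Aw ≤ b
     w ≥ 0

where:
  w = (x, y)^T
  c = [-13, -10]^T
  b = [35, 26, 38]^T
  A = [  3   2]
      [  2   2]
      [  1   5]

Primal min cᵀx s.t. Ax ≤ b, x ≥ 0  →  Dual max −bᵀy s.t. Aᵀy ≥ −c, y ≥ 0.

Maximize: z = -35y1 - 26y2 - 38y3

Subject to:
  3y1 + 2y2 + y3 ≥ 13
  2y1 + 2y2 + 5y3 ≥ 10
  y1, y2, y3 ≥ 0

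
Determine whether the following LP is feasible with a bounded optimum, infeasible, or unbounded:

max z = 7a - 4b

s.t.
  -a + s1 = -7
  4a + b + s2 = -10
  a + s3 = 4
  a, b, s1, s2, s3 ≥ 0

Infeasible (no feasible solution exists)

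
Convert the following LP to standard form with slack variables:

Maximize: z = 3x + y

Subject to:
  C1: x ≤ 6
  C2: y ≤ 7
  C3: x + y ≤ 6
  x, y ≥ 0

max z = 3x + y

s.t.
  x + s1 = 6
  y + s2 = 7
  x + y + s3 = 6
  x, y, s1, s2, s3 ≥ 0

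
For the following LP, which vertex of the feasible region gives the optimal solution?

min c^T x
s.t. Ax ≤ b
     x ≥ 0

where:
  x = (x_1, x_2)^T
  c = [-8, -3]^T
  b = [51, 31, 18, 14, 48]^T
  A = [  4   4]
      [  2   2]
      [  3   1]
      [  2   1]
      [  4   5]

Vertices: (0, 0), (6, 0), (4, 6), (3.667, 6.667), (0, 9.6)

Evaluate the objective at each vertex of the feasible region:
  z(0, 0) = 0
  z(6, 0) = -48
  z(4, 6) = -50  ←
  z(3.667, 6.667) = -49.33
  z(0, 9.6) = -28.8
The minimum is at x_1 = 4, x_2 = 6.

(4, 6)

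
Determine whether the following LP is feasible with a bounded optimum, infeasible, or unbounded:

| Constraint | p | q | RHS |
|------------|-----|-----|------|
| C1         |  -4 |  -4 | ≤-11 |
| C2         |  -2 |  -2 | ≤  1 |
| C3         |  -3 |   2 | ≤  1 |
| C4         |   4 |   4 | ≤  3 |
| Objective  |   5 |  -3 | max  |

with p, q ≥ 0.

Infeasible (no feasible solution exists)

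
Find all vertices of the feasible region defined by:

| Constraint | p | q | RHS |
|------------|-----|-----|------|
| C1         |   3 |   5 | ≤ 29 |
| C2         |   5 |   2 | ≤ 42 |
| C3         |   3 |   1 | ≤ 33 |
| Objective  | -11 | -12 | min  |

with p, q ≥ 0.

(0, 0), (8.4, 0), (8, 1), (0, 5.8)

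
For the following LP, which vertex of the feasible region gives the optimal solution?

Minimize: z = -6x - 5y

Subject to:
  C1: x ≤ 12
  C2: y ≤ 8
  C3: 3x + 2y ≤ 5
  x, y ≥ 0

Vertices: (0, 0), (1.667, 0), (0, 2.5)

Evaluate the objective at each vertex of the feasible region:
  z(0, 0) = 0
  z(1.667, 0) = -10
  z(0, 2.5) = -12.5  ←
The minimum is at x = 0, y = 2.5.

(0, 2.5)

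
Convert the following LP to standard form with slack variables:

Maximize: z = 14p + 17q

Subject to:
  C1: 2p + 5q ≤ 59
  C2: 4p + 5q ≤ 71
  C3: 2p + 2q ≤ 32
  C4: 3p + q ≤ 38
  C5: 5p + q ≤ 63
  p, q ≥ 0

max z = 14p + 17q

s.t.
  2p + 5q + s1 = 59
  4p + 5q + s2 = 71
  2p + 2q + s3 = 32
  3p + q + s4 = 38
  5p + q + s5 = 63
  p, q, s1, s2, s3, s4, s5 ≥ 0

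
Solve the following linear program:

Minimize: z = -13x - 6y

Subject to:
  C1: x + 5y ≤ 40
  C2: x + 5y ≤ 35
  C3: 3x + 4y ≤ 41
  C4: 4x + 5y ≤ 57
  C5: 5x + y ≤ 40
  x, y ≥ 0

Evaluate the objective at each vertex of the feasible region:
  z(0, 0) = 0
  z(8, 0) = -104
  z(7, 5) = -121  ←
  z(5.909, 5.818) = -111.7
  z(0, 7) = -42
The minimum is at x = 7, y = 5.

x = 7, y = 5, z = -121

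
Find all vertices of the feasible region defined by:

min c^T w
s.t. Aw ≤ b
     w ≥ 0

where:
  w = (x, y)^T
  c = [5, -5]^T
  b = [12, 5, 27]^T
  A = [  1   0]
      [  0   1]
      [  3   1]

(0, 0), (9, 0), (7.333, 5), (0, 5)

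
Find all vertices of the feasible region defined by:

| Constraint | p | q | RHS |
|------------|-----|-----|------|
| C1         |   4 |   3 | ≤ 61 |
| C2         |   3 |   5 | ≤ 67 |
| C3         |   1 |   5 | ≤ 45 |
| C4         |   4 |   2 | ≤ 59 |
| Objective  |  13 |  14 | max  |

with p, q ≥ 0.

(0, 0), (14.75, 0), (13.75, 2), (10, 7), (0, 9)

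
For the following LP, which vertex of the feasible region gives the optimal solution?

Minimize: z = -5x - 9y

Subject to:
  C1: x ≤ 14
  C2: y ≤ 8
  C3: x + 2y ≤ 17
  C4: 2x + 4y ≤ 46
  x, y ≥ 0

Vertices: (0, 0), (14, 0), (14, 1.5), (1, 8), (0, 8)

Evaluate the objective at each vertex of the feasible region:
  z(0, 0) = 0
  z(14, 0) = -70
  z(14, 1.5) = -83.5  ←
  z(1, 8) = -77
  z(0, 8) = -72
The minimum is at x = 14, y = 1.5.

(14, 1.5)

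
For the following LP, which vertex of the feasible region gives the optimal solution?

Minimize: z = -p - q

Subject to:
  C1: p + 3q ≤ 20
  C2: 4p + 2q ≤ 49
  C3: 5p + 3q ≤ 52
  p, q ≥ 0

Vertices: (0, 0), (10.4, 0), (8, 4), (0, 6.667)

Evaluate the objective at each vertex of the feasible region:
  z(0, 0) = 0
  z(10.4, 0) = -10.4
  z(8, 4) = -12  ←
  z(0, 6.667) = -6.667
The minimum is at p = 8, q = 4.

(8, 4)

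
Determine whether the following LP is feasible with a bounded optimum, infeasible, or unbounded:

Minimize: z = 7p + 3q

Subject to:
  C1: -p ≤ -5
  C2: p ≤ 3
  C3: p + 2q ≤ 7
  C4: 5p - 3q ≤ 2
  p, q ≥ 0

Infeasible (no feasible solution exists)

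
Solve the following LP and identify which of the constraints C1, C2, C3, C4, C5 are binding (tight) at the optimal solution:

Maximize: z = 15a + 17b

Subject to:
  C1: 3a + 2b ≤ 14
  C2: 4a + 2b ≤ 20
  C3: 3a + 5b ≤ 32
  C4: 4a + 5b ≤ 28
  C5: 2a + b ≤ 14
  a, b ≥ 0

At a = 2, b = 4, compute slack b - a·x for each constraint:
  C1: 14 − 14 = 0  (binding)
  C2: 20 − 16 = 4  (slack)
  C3: 32 − 26 = 6  (slack)
  C4: 28 − 28 = 0  (binding)
  C5: 14 − 8 = 6  (slack)

Optimal: a = 2, b = 4
Binding: C1, C4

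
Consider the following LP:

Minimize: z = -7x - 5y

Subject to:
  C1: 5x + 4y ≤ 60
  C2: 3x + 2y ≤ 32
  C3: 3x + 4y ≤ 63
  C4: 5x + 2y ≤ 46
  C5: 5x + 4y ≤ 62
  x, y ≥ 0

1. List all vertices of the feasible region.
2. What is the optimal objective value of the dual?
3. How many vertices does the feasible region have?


1. (0, 0), (9.2, 0), (7, 5.5), (4, 10), (0, 15)
2. -78
3. 5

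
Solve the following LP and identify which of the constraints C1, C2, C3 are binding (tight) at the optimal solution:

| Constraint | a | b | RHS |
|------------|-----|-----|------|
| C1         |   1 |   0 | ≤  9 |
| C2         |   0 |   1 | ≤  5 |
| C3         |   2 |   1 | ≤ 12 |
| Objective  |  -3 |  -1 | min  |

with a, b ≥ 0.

At a = 6, b = 0, compute slack b - a·x for each constraint:
  C1: 9 − 6 = 3  (slack)
  C2: 5 − 0 = 5  (slack)
  C3: 12 − 12 = 0  (binding)

Optimal: a = 6, b = 0
Binding: C3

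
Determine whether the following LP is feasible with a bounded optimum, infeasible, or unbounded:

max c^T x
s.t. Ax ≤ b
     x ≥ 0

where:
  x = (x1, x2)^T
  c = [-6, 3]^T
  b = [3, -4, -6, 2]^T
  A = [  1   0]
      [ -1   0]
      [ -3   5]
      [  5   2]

Infeasible (no feasible solution exists)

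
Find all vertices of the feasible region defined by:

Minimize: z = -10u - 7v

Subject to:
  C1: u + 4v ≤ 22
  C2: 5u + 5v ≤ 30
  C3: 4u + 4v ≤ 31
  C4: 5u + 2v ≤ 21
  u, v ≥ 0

(0, 0), (4.2, 0), (3, 3), (0.6667, 5.333), (0, 5.5)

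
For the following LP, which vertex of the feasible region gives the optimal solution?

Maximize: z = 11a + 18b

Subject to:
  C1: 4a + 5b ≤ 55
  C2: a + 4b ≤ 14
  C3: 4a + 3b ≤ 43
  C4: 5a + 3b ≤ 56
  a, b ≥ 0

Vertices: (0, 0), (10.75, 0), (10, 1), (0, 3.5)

Evaluate the objective at each vertex of the feasible region:
  z(0, 0) = 0
  z(10.75, 0) = 118.2
  z(10, 1) = 128  ←
  z(0, 3.5) = 63
The maximum is at a = 10, b = 1.

(10, 1)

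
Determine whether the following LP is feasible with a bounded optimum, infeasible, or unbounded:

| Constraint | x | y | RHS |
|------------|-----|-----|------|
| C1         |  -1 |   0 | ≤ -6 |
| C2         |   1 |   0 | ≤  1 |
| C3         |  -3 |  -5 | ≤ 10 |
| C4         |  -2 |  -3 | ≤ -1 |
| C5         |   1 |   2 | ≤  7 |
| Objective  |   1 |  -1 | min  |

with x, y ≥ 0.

Infeasible (no feasible solution exists)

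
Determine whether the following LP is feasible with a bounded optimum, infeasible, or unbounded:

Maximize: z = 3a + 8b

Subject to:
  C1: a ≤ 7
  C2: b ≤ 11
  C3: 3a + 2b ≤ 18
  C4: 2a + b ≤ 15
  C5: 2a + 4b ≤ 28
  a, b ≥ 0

Feasible with a bounded optimal solution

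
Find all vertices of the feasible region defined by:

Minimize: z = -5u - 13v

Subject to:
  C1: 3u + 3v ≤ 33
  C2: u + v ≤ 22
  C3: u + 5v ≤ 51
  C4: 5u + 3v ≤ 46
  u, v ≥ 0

(0, 0), (9.2, 0), (6.5, 4.5), (1, 10), (0, 10.2)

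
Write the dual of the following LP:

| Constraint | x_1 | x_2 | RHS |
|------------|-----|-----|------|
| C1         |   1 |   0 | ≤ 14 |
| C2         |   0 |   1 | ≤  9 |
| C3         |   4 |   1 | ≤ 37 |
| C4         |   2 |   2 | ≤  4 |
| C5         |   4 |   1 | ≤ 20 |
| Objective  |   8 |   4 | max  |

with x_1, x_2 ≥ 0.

Primal max cᵀx s.t. Ax ≤ b, x ≥ 0  →  Dual min bᵀy s.t. Aᵀy ≥ c, y ≥ 0.

Minimize: z = 14y1 + 9y2 + 37y3 + 4y4 + 20y5

Subject to:
  y1 + 4y3 + 2y4 + 4y5 ≥ 8
  y2 + y3 + 2y4 + y5 ≥ 4
  y1, y2, y3, y4, y5 ≥ 0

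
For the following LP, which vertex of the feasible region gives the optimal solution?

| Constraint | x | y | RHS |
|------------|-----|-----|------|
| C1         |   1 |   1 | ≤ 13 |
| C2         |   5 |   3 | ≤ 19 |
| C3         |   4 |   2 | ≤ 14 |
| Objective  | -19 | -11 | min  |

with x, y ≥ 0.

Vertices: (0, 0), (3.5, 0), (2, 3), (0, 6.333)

Evaluate the objective at each vertex of the feasible region:
  z(0, 0) = 0
  z(3.5, 0) = -66.5
  z(2, 3) = -71  ←
  z(0, 6.333) = -69.67
The minimum is at x = 2, y = 3.

(2, 3)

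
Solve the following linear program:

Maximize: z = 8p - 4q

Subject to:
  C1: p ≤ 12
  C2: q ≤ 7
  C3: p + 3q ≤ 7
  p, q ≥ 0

Evaluate the objective at each vertex of the feasible region:
  z(0, 0) = 0
  z(7, 0) = 56  ←
  z(0, 2.333) = -9.333
The maximum is at p = 7, q = 0.

p = 7, q = 0, z = 56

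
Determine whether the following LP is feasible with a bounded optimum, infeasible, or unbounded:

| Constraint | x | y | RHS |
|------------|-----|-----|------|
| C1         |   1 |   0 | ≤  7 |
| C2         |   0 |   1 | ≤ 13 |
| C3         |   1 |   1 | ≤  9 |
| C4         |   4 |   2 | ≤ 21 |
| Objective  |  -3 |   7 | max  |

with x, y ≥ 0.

Feasible with a bounded optimal solution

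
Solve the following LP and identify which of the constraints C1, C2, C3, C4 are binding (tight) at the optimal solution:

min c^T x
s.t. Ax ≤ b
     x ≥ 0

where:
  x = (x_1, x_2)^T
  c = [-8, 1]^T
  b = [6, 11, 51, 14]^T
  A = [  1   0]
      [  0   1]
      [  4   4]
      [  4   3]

At x_1 = 3.5, x_2 = 0, compute slack b - a·x for each constraint:
  C1: 6 − 3.5 = 2.5  (slack)
  C2: 11 − 0 = 11  (slack)
  C3: 51 − 14 = 37  (slack)
  C4: 14 − 14 = 0  (binding)

Optimal: x_1 = 3.5, x_2 = 0
Binding: C4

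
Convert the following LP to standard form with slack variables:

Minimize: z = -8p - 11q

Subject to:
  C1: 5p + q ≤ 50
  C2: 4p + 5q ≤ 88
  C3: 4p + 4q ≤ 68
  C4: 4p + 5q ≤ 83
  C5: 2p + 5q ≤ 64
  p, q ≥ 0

min z = -8p - 11q

s.t.
  5p + q + s1 = 50
  4p + 5q + s2 = 88
  4p + 4q + s3 = 68
  4p + 5q + s4 = 83
  2p + 5q + s5 = 64
  p, q, s1, s2, s3, s4, s5 ≥ 0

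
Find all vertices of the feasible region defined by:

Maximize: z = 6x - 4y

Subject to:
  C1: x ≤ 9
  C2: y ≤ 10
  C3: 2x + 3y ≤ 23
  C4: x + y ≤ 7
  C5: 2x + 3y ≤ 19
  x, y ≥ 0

(0, 0), (7, 0), (2, 5), (0, 6.333)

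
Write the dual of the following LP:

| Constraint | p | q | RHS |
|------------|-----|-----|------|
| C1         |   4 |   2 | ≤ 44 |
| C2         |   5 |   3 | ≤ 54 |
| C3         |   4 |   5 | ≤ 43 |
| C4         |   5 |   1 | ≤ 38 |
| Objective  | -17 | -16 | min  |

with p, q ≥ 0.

Primal min cᵀx s.t. Ax ≤ b, x ≥ 0  →  Dual max −bᵀy s.t. Aᵀy ≥ −c, y ≥ 0.

Maximize: z = -44y1 - 54y2 - 43y3 - 38y4

Subject to:
  4y1 + 5y2 + 4y3 + 5y4 ≥ 17
  2y1 + 3y2 + 5y3 + y4 ≥ 16
  y1, y2, y3, y4 ≥ 0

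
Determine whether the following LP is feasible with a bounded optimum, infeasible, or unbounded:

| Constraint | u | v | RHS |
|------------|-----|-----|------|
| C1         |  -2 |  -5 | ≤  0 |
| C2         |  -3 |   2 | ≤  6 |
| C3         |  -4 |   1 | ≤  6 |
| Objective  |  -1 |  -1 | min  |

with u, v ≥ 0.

Unbounded (objective can decrease without bound)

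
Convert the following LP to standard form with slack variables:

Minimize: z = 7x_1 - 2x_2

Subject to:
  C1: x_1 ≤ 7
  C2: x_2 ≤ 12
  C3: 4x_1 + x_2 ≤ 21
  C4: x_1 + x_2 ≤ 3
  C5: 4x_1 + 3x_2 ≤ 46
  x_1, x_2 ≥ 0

min z = 7x_1 - 2x_2

s.t.
  x_1 + s1 = 7
  x_2 + s2 = 12
  4x_1 + x_2 + s3 = 21
  x_1 + x_2 + s4 = 3
  4x_1 + 3x_2 + s5 = 46
  x_1, x_2, s1, s2, s3, s4, s5 ≥ 0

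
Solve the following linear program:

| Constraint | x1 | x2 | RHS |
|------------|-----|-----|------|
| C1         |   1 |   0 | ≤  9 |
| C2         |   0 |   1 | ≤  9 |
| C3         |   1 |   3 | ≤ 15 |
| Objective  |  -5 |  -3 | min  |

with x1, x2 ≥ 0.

Evaluate the objective at each vertex of the feasible region:
  z(0, 0) = 0
  z(9, 0) = -45
  z(9, 2) = -51  ←
  z(0, 5) = -15
The minimum is at x1 = 9, x2 = 2.

x1 = 9, x2 = 2, z = -51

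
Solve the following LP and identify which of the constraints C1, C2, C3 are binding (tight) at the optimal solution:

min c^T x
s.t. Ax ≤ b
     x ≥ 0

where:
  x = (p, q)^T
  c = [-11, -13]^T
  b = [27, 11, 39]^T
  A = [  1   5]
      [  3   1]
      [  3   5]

At p = 2, q = 5, compute slack b - a·x for each constraint:
  C1: 27 − 27 = 0  (binding)
  C2: 11 − 11 = 0  (binding)
  C3: 39 − 31 = 8  (slack)

Optimal: p = 2, q = 5
Binding: C1, C2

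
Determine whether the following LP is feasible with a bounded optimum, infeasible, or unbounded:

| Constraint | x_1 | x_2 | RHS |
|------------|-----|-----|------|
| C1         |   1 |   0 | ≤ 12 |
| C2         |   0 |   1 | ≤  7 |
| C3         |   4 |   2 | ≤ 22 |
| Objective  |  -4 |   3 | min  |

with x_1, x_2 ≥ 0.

Feasible with a bounded optimal solution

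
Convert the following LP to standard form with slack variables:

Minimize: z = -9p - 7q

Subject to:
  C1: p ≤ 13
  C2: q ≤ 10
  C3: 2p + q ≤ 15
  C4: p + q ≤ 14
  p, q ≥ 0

min z = -9p - 7q

s.t.
  p + s1 = 13
  q + s2 = 10
  2p + q + s3 = 15
  p + q + s4 = 14
  p, q, s1, s2, s3, s4 ≥ 0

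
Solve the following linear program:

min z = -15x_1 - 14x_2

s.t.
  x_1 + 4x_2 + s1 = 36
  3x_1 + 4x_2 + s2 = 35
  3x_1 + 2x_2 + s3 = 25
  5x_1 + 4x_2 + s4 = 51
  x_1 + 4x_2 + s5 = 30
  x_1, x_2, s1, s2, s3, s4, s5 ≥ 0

Evaluate the objective at each vertex of the feasible region:
  z(0, 0) = 0
  z(8.333, 0) = -125
  z(5, 5) = -145  ←
  z(2.5, 6.875) = -133.8
  z(0, 7.5) = -105
The minimum is at x_1 = 5, x_2 = 5.

x_1 = 5, x_2 = 5, z = -145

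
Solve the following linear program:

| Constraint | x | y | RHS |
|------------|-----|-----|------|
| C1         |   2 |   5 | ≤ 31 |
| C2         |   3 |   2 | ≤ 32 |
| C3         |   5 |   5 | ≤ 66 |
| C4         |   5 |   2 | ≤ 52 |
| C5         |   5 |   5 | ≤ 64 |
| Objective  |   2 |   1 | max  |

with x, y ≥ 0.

Evaluate the objective at each vertex of the feasible region:
  z(0, 0) = 0
  z(10.4, 0) = 20.8
  z(10, 1) = 21  ←
  z(8.909, 2.636) = 20.45
  z(0, 6.2) = 6.2
The maximum is at x = 10, y = 1.

x = 10, y = 1, z = 21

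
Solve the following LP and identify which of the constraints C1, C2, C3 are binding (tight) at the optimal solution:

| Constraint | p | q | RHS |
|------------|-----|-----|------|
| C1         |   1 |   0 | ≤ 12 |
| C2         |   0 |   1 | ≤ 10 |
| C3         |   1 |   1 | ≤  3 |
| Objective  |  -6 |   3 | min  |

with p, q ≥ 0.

At p = 3, q = 0, compute slack b - a·x for each constraint:
  C1: 12 − 3 = 9  (slack)
  C2: 10 − 0 = 10  (slack)
  C3: 3 − 3 = 0  (binding)

Optimal: p = 3, q = 0
Binding: C3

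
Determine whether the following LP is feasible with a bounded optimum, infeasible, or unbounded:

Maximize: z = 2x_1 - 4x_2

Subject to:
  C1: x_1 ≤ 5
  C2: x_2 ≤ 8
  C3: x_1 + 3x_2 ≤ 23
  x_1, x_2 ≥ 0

Feasible with a bounded optimal solution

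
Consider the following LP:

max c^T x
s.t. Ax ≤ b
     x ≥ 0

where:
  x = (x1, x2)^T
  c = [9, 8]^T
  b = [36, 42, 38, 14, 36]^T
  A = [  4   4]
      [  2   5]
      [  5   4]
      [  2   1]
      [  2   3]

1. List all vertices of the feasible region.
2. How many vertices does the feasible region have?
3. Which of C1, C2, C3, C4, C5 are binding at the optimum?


1. (0, 0), (7, 0), (6, 2), (2, 7), (1, 8), (0, 8.4)
2. 6
3. C1, C3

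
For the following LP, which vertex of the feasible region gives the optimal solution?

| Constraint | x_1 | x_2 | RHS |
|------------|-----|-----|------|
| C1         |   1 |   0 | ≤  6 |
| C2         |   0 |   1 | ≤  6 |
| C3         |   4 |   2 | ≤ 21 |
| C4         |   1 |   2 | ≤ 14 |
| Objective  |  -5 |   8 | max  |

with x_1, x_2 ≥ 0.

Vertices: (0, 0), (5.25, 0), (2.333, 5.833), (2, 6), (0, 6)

Evaluate the objective at each vertex of the feasible region:
  z(0, 0) = 0
  z(5.25, 0) = -26.25
  z(2.333, 5.833) = 35
  z(2, 6) = 38
  z(0, 6) = 48  ←
The maximum is at x_1 = 0, x_2 = 6.

(0, 6)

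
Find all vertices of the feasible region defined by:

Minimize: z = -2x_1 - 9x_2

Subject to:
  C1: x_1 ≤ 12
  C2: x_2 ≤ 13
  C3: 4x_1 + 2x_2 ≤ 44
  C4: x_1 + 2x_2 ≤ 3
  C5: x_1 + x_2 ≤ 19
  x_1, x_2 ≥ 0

(0, 0), (3, 0), (0, 1.5)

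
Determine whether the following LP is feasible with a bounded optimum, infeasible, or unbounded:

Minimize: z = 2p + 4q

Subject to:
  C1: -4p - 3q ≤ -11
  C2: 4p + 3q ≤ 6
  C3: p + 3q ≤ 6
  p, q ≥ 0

Infeasible (no feasible solution exists)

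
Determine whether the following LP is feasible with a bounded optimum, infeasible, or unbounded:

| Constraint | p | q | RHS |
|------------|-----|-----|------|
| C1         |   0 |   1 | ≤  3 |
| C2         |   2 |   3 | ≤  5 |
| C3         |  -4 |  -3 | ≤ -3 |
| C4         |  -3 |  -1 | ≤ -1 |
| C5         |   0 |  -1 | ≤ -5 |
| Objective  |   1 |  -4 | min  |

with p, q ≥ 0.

Infeasible (no feasible solution exists)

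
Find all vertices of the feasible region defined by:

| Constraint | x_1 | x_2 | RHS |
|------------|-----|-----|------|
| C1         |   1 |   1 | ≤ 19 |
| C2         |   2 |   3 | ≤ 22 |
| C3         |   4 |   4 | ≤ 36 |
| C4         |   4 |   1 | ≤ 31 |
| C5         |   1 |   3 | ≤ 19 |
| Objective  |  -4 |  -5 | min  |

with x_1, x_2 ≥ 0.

(0, 0), (7.75, 0), (7.333, 1.667), (5, 4), (3, 5.333), (0, 6.333)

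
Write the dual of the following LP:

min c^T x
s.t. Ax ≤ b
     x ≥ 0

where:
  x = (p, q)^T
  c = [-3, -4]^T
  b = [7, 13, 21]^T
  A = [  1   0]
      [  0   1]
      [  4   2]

Primal min cᵀx s.t. Ax ≤ b, x ≥ 0  →  Dual max −bᵀy s.t. Aᵀy ≥ −c, y ≥ 0.

Maximize: z = -7y1 - 13y2 - 21y3

Subject to:
  y1 + 4y3 ≥ 3
  y2 + 2y3 ≥ 4
  y1, y2, y3 ≥ 0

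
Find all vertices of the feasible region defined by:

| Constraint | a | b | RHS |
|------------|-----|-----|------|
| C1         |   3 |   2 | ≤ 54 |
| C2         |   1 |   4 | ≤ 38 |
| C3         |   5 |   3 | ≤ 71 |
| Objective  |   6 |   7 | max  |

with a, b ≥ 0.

(0, 0), (14.2, 0), (10, 7), (0, 9.5)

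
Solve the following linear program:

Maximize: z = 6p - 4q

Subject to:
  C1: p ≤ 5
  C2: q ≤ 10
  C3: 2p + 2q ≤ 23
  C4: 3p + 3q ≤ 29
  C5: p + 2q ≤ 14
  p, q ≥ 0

Evaluate the objective at each vertex of the feasible region:
  z(0, 0) = 0
  z(5, 0) = 30  ←
  z(5, 4.5) = 12
  z(0, 7) = -28
The maximum is at p = 5, q = 0.

p = 5, q = 0, z = 30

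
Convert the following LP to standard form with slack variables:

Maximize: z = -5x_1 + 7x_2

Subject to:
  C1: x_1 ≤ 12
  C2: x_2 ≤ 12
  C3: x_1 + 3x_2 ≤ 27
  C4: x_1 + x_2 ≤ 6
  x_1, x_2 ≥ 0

max z = -5x_1 + 7x_2

s.t.
  x_1 + s1 = 12
  x_2 + s2 = 12
  x_1 + 3x_2 + s3 = 27
  x_1 + x_2 + s4 = 6
  x_1, x_2, s1, s2, s3, s4 ≥ 0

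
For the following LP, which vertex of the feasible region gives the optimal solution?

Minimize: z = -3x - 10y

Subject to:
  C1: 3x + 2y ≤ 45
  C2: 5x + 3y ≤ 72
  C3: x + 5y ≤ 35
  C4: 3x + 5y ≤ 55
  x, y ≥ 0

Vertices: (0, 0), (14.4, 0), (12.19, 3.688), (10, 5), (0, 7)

Evaluate the objective at each vertex of the feasible region:
  z(0, 0) = 0
  z(14.4, 0) = -43.2
  z(12.19, 3.688) = -73.44
  z(10, 5) = -80  ←
  z(0, 7) = -70
The minimum is at x = 10, y = 5.

(10, 5)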